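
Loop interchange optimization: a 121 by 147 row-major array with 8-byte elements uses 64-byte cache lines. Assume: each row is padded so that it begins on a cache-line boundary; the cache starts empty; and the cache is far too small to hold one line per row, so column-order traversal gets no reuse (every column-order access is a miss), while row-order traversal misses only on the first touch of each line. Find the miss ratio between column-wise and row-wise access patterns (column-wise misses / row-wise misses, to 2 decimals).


Each row occupies 147 * 8 = 1176 bytes and starts on a line boundary, so it spans ceil(1176 / 64) = 19 cache lines.
Row-major traversal misses (one per line touched): 121 * ceil(147 * 8 / 64) = 2299
Column-major traversal misses (no reuse, every access misses): 121 * 147 = 17787
Ratio = 17787 / 2299 = 7.74

7.74


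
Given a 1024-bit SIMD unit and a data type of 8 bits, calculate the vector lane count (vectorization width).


Width = SIMD bits / data type bits
= 1024 / 8 = 128

128


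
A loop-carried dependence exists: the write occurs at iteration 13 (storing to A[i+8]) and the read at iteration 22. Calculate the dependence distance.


Distance = read iteration - write iteration
= 22 - 13 = 9

9


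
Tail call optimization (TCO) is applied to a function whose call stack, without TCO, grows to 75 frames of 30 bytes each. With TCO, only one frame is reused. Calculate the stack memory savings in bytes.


Without TCO: 75 * 30 = 2250 bytes
With TCO: reuse 1 frame = 30 bytes
Savings = 2250 - 30 = 2220

2220


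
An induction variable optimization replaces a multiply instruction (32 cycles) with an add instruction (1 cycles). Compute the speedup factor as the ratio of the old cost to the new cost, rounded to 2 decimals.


Ratio = mult_cost / add_cost = 32 / 1 = 32.0

32.0


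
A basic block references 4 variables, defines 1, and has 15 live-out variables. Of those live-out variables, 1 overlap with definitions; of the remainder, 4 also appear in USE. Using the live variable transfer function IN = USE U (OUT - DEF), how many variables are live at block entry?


OUT - DEF: 15 - 1 = 14
|IN| = |USE| + |OUT - DEF| - |USE ∩ (OUT - DEF)| = 4 + 14 - 4 = 14

14


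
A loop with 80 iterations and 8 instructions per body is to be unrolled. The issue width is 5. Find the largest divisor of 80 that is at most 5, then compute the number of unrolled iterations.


Largest divisor of 80 <= 5 is 5
New iterations = 80 / 5 = 16

16


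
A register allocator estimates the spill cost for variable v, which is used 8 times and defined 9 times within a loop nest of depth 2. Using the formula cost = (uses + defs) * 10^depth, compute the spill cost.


uses + defs = 8 + 9 = 17
10^2 = 100
Spill cost = 17 * 100 = 1700

1700


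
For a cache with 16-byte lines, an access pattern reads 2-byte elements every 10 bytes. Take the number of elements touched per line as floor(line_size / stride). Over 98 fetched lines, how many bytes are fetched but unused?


Elements per line = floor(16 / 10) = 1
Bytes used per line = 1 * 2 = 2
Wasted per line = 16 - 2 = 14
Total wasted = 14 * 98 = 1372

1372


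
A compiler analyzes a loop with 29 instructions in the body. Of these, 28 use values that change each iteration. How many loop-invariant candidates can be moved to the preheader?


Invariant candidates = total - loop-dependent
= 29 - 28 = 1

1


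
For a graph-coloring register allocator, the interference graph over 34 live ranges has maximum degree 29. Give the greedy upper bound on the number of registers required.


Greedy coloring never needs more than (max_degree + 1) colors: when coloring a vertex, at most max_degree neighbors are already colored.
Upper bound = 29 + 1 = 30

30


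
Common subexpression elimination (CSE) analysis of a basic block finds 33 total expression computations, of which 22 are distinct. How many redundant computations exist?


CSE count = total expressions - unique expressions
= 33 - 22 = 11

11


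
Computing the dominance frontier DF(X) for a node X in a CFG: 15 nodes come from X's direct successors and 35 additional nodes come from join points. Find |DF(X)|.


DF(X) = direct successor contributions + join point contributions
= 15 + 35 = 50

50


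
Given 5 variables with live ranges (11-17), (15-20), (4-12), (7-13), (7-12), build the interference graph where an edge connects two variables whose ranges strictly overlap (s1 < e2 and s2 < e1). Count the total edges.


Check all pairs for overlapping intervals.
Two intervals (s1,e1) and (s2,e2) overlap if s1 < e2 and s2 < e1.
v0 (11-17) vs v1..v4: overlaps v1, v2, v3, v4 -> 4
v1 (15-20) vs v2..v4: overlaps none -> 0
v2 (4-12) vs v3..v4: overlaps v3, v4 -> 2
v3 (7-13) vs v4: overlaps v4 -> 1
Total overlapping pairs = 4 + 0 + 2 + 1 = 7

7


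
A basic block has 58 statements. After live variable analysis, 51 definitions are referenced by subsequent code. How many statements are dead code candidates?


Dead code = total statements - live definitions
= 58 - 51 = 7

7


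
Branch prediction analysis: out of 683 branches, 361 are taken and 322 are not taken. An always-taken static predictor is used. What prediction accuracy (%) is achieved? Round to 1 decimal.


Predictor: always-taken
Correct predictions = 361
Accuracy = 361 / 683 * 100 = 52.9%

52.9


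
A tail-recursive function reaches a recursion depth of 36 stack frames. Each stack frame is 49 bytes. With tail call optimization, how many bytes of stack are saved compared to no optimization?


Without TCO: 36 * 49 = 1764 bytes
With TCO: reuse 1 frame = 49 bytes
Savings = 1764 - 49 = 1715

1715


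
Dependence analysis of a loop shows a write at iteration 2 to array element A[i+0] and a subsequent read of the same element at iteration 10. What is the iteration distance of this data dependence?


Distance = read iteration - write iteration
= 10 - 2 = 8

8


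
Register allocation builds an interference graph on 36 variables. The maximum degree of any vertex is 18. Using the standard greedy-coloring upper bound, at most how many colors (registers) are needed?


Greedy coloring never needs more than (max_degree + 1) colors: when coloring a vertex, at most max_degree neighbors are already colored.
Upper bound = 18 + 1 = 19

19


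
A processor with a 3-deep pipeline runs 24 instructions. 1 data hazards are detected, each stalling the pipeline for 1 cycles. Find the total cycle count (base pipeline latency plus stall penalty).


Base cycles = 3 + 24 - 1 = 26
Total stalls = 1 * 1 = 1
Total = 26 + 1 = 27

27


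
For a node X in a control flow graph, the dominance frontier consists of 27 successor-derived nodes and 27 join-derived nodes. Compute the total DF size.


DF(X) = direct successor contributions + join point contributions
= 27 + 27 = 54

54


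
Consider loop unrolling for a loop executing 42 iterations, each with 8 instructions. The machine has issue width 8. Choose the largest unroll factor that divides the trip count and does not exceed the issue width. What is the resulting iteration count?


Largest divisor of 42 <= 8 is 7
New iterations = 42 / 7 = 6

6


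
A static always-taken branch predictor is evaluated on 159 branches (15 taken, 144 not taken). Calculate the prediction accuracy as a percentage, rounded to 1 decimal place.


Predictor: always-taken
Correct predictions = 15
Accuracy = 15 / 159 * 100 = 9.4%

9.4


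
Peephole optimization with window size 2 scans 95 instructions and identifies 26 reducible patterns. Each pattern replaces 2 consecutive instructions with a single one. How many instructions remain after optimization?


Each match removes 1 instructions.
Total removed = 26 * 1 = 26
Remaining = 95 - 26 = 69

69


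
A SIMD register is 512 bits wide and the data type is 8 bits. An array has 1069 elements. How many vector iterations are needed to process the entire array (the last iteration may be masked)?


Width = 512 / 8 = 64 elements per vector op
Iterations = ceil(1069 / 64) = 17

17


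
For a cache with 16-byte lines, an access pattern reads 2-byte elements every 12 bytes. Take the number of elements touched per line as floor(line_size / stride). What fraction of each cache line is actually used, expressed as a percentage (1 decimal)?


Elements per cache line = floor(16 / 12) = 1
Bytes used = 1 * 2 = 2
Utilization = 2 / 16 * 100 = 12.5%

12.5


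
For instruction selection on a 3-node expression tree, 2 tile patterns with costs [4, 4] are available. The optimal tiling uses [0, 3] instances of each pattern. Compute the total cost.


Total cost = sum(count_i * cost_i)
= 0*4 + 3*4
= 12

12


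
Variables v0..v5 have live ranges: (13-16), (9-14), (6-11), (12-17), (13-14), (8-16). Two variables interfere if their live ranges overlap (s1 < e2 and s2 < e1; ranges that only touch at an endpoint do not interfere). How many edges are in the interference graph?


Check all pairs for overlapping intervals.
Two intervals (s1,e1) and (s2,e2) overlap if s1 < e2 and s2 < e1.
v0 (13-16) vs v1..v5: overlaps v1, v3, v4, v5 -> 4
v1 (9-14) vs v2..v5: overlaps v2, v3, v4, v5 -> 4
v2 (6-11) vs v3..v5: overlaps v5 -> 1
v3 (12-17) vs v4..v5: overlaps v4, v5 -> 2
v4 (13-14) vs v5: overlaps v5 -> 1
Total overlapping pairs = 4 + 4 + 1 + 2 + 1 = 12

12


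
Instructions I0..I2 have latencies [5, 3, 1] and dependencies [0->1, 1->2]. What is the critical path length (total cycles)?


Compute longest path through dependency graph: dist(Ik) = max over predecessors of dist + latency(Ik).
dist(I0) = latency 5 = 5
dist(I1) = dist(I0) + 3 = 5 + 3 = 8
dist(I2) = dist(I1) + 1 = 8 + 1 = 9
Critical path = max dist = 9

9


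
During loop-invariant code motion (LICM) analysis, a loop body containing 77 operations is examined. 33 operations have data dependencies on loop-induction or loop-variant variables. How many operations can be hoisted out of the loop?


Invariant candidates = total - loop-dependent
= 77 - 33 = 44

44


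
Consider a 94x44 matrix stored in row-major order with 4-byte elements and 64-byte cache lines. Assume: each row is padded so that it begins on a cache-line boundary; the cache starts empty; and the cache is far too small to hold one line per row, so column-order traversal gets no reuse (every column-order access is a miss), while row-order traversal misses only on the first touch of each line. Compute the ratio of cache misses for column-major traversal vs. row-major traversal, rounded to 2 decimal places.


Each row occupies 44 * 4 = 176 bytes and starts on a line boundary, so it spans ceil(176 / 64) = 3 cache lines.
Row-major traversal misses (one per line touched): 94 * ceil(44 * 4 / 64) = 282
Column-major traversal misses (no reuse, every access misses): 94 * 44 = 4136
Ratio = 4136 / 282 = 14.67

14.67


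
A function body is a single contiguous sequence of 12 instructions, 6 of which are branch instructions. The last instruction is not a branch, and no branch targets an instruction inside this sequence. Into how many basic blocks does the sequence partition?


With no in-sequence branch targets, the leaders are the first instruction plus the instruction after each branch.
Number of basic blocks = branches + 1
= 6 + 1 = 7

7


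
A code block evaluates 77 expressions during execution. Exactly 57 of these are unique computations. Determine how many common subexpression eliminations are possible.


CSE count = total expressions - unique expressions
= 77 - 57 = 20

20


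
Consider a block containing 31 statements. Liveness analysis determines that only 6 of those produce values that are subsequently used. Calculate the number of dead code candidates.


Dead code = total statements - live definitions
= 31 - 6 = 25

25


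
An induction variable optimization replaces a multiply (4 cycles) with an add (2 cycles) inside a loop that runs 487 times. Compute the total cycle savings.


Per-iteration saving = 4 - 2 = 2
Total saved = 487 * 2 = 974

974


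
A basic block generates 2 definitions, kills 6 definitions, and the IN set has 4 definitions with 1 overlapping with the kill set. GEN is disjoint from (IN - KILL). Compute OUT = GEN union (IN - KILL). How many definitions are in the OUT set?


IN - KILL: 4 - 1 = 3 surviving definitions
OUT = GEN + surviving = 2 + 3 = 5

5


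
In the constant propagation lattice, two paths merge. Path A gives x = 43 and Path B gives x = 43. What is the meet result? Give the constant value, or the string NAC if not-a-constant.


Meet operation: if both paths give the same constant, result is that constant; if they differ, result is NAC (not-a-constant).
Path A: 43, Path B: 43 -> equal
Result: constant -> 43

43


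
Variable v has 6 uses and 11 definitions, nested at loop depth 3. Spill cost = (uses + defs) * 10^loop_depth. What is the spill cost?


uses + defs = 6 + 11 = 17
10^3 = 1000
Spill cost = 17 * 1000 = 17000

17000


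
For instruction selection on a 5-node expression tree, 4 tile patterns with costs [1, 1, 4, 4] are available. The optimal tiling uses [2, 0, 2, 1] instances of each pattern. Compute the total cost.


Total cost = sum(count_i * cost_i)
= 2*1 + 0*1 + 2*4 + 1*4
= 14

14


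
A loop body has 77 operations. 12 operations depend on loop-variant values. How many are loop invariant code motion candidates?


Invariant candidates = total - loop-dependent
= 77 - 12 = 65

65


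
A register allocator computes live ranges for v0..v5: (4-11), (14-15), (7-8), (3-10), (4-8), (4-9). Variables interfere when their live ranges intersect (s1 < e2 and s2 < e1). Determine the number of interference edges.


Check all pairs for overlapping intervals.
Two intervals (s1,e1) and (s2,e2) overlap if s1 < e2 and s2 < e1.
v0 (4-11) vs v1..v5: overlaps v2, v3, v4, v5 -> 4
v1 (14-15) vs v2..v5: overlaps none -> 0
v2 (7-8) vs v3..v5: overlaps v3, v4, v5 -> 3
v3 (3-10) vs v4..v5: overlaps v4, v5 -> 2
v4 (4-8) vs v5: overlaps v5 -> 1
Total overlapping pairs = 4 + 0 + 3 + 2 + 1 = 10

10


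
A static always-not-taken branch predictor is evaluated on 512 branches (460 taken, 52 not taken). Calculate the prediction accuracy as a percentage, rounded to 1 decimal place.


Predictor: always-not-taken
Correct predictions = 52
Accuracy = 52 / 512 * 100 = 10.2%

10.2


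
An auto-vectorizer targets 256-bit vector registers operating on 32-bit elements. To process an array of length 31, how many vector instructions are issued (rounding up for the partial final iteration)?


Width = 256 / 32 = 8 elements per vector op
Iterations = ceil(31 / 8) = 4

4


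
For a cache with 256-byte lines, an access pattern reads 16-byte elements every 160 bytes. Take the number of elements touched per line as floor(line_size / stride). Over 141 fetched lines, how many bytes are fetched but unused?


Elements per line = floor(256 / 160) = 1
Bytes used per line = 1 * 16 = 16
Wasted per line = 256 - 16 = 240
Total wasted = 240 * 141 = 33840

33840


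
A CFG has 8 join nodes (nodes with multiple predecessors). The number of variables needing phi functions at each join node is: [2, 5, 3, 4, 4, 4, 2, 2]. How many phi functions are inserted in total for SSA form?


Total phi functions = sum of phi functions at each join node
= 2 + 5 + 3 + 4 + 4 + 4 + 2 + 2 = 26

26


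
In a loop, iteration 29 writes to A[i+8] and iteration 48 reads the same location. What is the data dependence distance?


Distance = read iteration - write iteration
= 48 - 29 = 19

19


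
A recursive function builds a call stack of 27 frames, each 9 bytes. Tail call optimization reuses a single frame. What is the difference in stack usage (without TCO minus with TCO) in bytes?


Without TCO: 27 * 9 = 243 bytes
With TCO: reuse 1 frame = 9 bytes
Savings = 243 - 9 = 234

234


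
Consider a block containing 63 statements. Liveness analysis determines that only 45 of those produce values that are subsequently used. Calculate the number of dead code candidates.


Dead code = total statements - live definitions
= 63 - 45 = 18

18


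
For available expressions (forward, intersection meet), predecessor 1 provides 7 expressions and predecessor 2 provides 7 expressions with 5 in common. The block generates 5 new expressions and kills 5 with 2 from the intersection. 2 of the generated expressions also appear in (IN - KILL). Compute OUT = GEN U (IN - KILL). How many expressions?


IN = intersection of predecessors = 5
IN - KILL = 5 - 2 = 3
|OUT| = |GEN| + |IN - KILL| - |GEN ∩ (IN - KILL)| = 5 + 3 - 2 = 6

6


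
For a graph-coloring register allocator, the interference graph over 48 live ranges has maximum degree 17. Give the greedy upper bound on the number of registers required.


Greedy coloring never needs more than (max_degree + 1) colors: when coloring a vertex, at most max_degree neighbors are already colored.
Upper bound = 17 + 1 = 18

18


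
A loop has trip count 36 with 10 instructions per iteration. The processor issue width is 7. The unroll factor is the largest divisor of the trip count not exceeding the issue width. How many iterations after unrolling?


Largest divisor of 36 <= 7 is 6
New iterations = 36 / 6 = 6

6


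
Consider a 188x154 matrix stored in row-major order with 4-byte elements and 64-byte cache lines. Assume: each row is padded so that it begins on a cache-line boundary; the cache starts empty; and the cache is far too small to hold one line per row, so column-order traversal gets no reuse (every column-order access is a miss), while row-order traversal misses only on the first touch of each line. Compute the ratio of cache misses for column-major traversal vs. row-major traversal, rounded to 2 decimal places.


Each row occupies 154 * 4 = 616 bytes and starts on a line boundary, so it spans ceil(616 / 64) = 10 cache lines.
Row-major traversal misses (one per line touched): 188 * ceil(154 * 4 / 64) = 1880
Column-major traversal misses (no reuse, every access misses): 188 * 154 = 28952
Ratio = 28952 / 1880 = 15.4

15.4


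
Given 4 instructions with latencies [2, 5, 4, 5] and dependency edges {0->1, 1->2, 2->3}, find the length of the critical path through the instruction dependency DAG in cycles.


Compute longest path through dependency graph: dist(Ik) = max over predecessors of dist + latency(Ik).
dist(I0) = latency 2 = 2
dist(I1) = dist(I0) + 5 = 2 + 5 = 7
dist(I2) = dist(I1) + 4 = 7 + 4 = 11
dist(I3) = dist(I2) + 5 = 11 + 5 = 16
Critical path = max dist = 16

16


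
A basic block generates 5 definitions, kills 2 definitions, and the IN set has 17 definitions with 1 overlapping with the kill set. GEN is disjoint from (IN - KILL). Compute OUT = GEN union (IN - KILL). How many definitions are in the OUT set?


IN - KILL: 17 - 1 = 16 surviving definitions
OUT = GEN + surviving = 5 + 16 = 21

21


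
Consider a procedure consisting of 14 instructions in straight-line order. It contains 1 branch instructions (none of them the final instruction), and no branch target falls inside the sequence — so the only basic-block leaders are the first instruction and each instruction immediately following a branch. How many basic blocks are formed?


With no in-sequence branch targets, the leaders are the first instruction plus the instruction after each branch.
Number of basic blocks = branches + 1
= 1 + 1 = 2

2


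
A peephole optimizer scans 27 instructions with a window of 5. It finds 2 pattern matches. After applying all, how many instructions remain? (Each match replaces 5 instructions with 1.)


Each match removes 4 instructions.
Total removed = 2 * 4 = 8
Remaining = 27 - 8 = 19

19


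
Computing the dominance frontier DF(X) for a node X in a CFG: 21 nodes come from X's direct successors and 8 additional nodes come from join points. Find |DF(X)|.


DF(X) = direct successor contributions + join point contributions
= 21 + 8 = 29

29


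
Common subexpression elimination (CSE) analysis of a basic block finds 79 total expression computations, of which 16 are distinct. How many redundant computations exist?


CSE count = total expressions - unique expressions
= 79 - 16 = 63

63


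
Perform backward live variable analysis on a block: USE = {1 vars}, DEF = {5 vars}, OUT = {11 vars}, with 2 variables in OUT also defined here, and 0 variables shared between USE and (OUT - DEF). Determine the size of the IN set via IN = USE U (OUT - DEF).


OUT - DEF: 11 - 2 = 9
|IN| = |USE| + |OUT - DEF| - |USE ∩ (OUT - DEF)| = 1 + 9 - 0 = 10

10


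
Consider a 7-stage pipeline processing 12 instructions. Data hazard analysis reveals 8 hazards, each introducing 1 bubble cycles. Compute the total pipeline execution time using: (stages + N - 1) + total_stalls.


Base cycles = 7 + 12 - 1 = 18
Total stalls = 8 * 1 = 8
Total = 18 + 8 = 26

26


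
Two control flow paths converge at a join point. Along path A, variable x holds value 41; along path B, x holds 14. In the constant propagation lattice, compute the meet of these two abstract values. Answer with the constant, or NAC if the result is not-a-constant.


Meet operation: if both paths give the same constant, result is that constant; if they differ, result is NAC (not-a-constant).
Path A: 41, Path B: 14 -> differ
Result: not-a-constant -> NAC

NAC


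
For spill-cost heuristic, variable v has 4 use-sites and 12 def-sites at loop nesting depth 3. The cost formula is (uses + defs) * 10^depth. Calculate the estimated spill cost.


uses + defs = 4 + 12 = 16
10^3 = 1000
Spill cost = 16 * 1000 = 16000

16000


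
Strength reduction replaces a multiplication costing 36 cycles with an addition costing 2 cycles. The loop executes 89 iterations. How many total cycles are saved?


Per-iteration saving = 36 - 2 = 34
Total saved = 89 * 34 = 3026

3026


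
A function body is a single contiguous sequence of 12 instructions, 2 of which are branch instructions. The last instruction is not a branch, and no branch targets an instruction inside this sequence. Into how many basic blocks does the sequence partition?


With no in-sequence branch targets, the leaders are the first instruction plus the instruction after each branch.
Number of basic blocks = branches + 1
= 2 + 1 = 3

3


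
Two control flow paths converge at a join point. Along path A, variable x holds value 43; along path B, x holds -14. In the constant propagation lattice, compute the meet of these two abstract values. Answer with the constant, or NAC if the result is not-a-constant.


Meet operation: if both paths give the same constant, result is that constant; if they differ, result is NAC (not-a-constant).
Path A: 43, Path B: -14 -> differ
Result: not-a-constant -> NAC

NAC


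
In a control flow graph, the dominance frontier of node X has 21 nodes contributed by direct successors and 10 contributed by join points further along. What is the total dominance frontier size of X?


DF(X) = direct successor contributions + join point contributions
= 21 + 10 = 31

31


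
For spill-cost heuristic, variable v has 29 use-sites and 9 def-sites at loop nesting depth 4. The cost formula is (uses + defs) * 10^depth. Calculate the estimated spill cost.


uses + defs = 29 + 9 = 38
10^4 = 10000
Spill cost = 38 * 10000 = 380000

380000


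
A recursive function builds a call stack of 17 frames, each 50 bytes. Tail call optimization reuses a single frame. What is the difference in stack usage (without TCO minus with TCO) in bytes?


Without TCO: 17 * 50 = 850 bytes
With TCO: reuse 1 frame = 50 bytes
Savings = 850 - 50 = 800

800


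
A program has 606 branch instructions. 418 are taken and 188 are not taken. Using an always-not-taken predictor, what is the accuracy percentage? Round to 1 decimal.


Predictor: always-not-taken
Correct predictions = 188
Accuracy = 188 / 606 * 100 = 31.0%

31.0


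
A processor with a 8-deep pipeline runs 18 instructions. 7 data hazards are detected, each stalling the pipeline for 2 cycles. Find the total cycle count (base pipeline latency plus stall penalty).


Base cycles = 8 + 18 - 1 = 25
Total stalls = 7 * 2 = 14
Total = 25 + 14 = 39

39


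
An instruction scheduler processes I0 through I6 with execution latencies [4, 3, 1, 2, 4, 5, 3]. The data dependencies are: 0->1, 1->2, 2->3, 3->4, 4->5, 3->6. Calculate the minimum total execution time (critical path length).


Compute longest path through dependency graph: dist(Ik) = max over predecessors of dist + latency(Ik).
dist(I0) = latency 4 = 4
dist(I1) = dist(I0) + 3 = 4 + 3 = 7
dist(I2) = dist(I1) + 1 = 7 + 1 = 8
dist(I3) = dist(I2) + 2 = 8 + 2 = 10
dist(I4) = dist(I3) + 4 = 10 + 4 = 14
dist(I5) = dist(I4) + 5 = 14 + 5 = 19
dist(I6) = dist(I3) + 3 = 10 + 3 = 13
Critical path = max dist = 19

19


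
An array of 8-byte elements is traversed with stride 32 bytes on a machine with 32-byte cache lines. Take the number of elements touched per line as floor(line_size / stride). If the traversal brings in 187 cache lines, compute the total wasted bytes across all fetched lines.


Elements per line = floor(32 / 32) = 1
Bytes used per line = 1 * 8 = 8
Wasted per line = 32 - 8 = 24
Total wasted = 24 * 187 = 4488

4488


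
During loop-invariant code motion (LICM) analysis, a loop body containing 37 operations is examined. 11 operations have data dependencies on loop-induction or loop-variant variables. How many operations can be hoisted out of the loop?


Invariant candidates = total - loop-dependent
= 37 - 11 = 26

26


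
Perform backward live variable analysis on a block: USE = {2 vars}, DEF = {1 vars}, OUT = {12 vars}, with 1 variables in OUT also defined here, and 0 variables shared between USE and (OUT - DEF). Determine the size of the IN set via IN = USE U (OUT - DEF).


OUT - DEF: 12 - 1 = 11
|IN| = |USE| + |OUT - DEF| - |USE ∩ (OUT - DEF)| = 2 + 11 - 0 = 13

13


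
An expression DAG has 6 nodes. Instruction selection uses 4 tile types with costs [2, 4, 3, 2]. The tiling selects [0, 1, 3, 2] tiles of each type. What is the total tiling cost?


Total cost = sum(count_i * cost_i)
= 0*2 + 1*4 + 3*3 + 2*2
= 17

17


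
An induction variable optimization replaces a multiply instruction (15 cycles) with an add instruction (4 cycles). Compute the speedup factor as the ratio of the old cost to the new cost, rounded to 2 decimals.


Ratio = mult_cost / add_cost = 15 / 4 = 3.75

3.75


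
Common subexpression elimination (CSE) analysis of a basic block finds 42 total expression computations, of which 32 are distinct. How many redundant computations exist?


CSE count = total expressions - unique expressions
= 42 - 32 = 10

10


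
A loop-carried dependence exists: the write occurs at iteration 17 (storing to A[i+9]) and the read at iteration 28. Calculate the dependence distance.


Distance = read iteration - write iteration
= 28 - 17 = 11

11


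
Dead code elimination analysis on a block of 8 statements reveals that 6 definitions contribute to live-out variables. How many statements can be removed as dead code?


Dead code = total statements - live definitions
= 8 - 6 = 2

2


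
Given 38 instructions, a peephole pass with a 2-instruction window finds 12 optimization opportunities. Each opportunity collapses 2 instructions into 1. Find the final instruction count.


Each match removes 1 instructions.
Total removed = 12 * 1 = 12
Remaining = 38 - 12 = 26

26


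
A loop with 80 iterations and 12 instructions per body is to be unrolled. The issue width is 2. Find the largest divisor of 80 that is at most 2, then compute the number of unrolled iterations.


Largest divisor of 80 <= 2 is 2
New iterations = 80 / 2 = 40

40


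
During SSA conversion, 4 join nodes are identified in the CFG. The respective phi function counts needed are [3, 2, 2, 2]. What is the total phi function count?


Total phi functions = sum of phi functions at each join node
= 3 + 2 + 2 + 2 = 9

9


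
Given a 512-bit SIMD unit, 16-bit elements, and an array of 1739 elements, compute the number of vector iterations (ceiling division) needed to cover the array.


Width = 512 / 16 = 32 elements per vector op
Iterations = ceil(1739 / 32) = 55

55


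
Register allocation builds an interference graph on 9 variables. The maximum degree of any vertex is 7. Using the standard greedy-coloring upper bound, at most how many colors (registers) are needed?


Greedy coloring never needs more than (max_degree + 1) colors: when coloring a vertex, at most max_degree neighbors are already colored.
Upper bound = 7 + 1 = 8

8


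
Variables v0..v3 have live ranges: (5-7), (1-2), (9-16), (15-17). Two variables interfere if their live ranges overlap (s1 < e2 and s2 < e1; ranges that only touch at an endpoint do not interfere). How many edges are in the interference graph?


Check all pairs for overlapping intervals.
Two intervals (s1,e1) and (s2,e2) overlap if s1 < e2 and s2 < e1.
v0 (5-7) vs v1..v3: overlaps none -> 0
v1 (1-2) vs v2..v3: overlaps none -> 0
v2 (9-16) vs v3: overlaps v3 -> 1
Total overlapping pairs = 0 + 0 + 1 = 1

1


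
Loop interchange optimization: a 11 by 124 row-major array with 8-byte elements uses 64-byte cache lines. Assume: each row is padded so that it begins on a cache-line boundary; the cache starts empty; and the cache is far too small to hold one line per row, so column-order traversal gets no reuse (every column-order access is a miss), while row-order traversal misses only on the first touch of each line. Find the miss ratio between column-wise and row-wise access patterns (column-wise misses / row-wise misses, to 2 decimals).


Each row occupies 124 * 8 = 992 bytes and starts on a line boundary, so it spans ceil(992 / 64) = 16 cache lines.
Row-major traversal misses (one per line touched): 11 * ceil(124 * 8 / 64) = 176
Column-major traversal misses (no reuse, every access misses): 11 * 124 = 1364
Ratio = 1364 / 176 = 7.75

7.75


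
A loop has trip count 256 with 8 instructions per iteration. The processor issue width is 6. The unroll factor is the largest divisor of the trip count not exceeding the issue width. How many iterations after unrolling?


Largest divisor of 256 <= 6 is 4
New iterations = 256 / 4 = 64

64


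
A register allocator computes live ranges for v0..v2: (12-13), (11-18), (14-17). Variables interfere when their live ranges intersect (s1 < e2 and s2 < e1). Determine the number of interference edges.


Check all pairs for overlapping intervals.
Two intervals (s1,e1) and (s2,e2) overlap if s1 < e2 and s2 < e1.
v0 (12-13) vs v1..v2: overlaps v1 -> 1
v1 (11-18) vs v2: overlaps v2 -> 1
Total overlapping pairs = 1 + 1 = 2

2


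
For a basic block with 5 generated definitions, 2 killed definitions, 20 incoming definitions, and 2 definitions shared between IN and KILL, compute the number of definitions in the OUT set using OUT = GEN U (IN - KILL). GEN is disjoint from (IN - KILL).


IN - KILL: 20 - 2 = 18 surviving definitions
OUT = GEN + surviving = 5 + 18 = 23

23


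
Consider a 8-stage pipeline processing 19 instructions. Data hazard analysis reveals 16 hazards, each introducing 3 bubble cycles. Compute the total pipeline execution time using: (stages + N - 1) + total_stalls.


Base cycles = 8 + 19 - 1 = 26
Total stalls = 16 * 3 = 48
Total = 26 + 48 = 74

74


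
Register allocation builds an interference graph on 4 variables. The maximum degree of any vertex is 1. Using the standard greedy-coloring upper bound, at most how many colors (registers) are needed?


Greedy coloring never needs more than (max_degree + 1) colors: when coloring a vertex, at most max_degree neighbors are already colored.
Upper bound = 1 + 1 = 2

2


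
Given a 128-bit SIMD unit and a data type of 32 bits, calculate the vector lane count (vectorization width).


Width = SIMD bits / data type bits
= 128 / 32 = 4

4


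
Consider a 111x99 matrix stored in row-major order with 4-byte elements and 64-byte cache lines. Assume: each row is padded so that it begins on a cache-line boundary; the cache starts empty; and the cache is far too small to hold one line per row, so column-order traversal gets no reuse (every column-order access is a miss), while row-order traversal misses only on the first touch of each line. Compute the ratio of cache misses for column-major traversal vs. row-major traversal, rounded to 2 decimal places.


Each row occupies 99 * 4 = 396 bytes and starts on a line boundary, so it spans ceil(396 / 64) = 7 cache lines.
Row-major traversal misses (one per line touched): 111 * ceil(99 * 4 / 64) = 777
Column-major traversal misses (no reuse, every access misses): 111 * 99 = 10989
Ratio = 10989 / 777 = 14.14

14.14


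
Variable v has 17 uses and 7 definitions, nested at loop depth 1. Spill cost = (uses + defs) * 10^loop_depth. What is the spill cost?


uses + defs = 17 + 7 = 24
10^1 = 10
Spill cost = 24 * 10 = 240

240


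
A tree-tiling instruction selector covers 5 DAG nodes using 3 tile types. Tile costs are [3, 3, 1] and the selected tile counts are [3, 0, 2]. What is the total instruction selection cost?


Total cost = sum(count_i * cost_i)
= 3*3 + 0*3 + 2*1
= 11

11


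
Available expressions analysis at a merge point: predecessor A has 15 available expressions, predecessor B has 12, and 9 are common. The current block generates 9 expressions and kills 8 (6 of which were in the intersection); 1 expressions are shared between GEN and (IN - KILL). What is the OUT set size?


IN = intersection of predecessors = 9
IN - KILL = 9 - 6 = 3
|OUT| = |GEN| + |IN - KILL| - |GEN ∩ (IN - KILL)| = 9 + 3 - 1 = 11

11


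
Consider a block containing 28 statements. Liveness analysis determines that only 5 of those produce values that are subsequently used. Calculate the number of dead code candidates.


Dead code = total statements - live definitions
= 28 - 5 = 23

23


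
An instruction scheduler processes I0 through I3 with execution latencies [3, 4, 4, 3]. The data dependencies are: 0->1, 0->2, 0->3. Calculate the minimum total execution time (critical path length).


Compute longest path through dependency graph: dist(Ik) = max over predecessors of dist + latency(Ik).
dist(I0) = latency 3 = 3
dist(I1) = dist(I0) + 4 = 3 + 4 = 7
dist(I2) = dist(I0) + 4 = 3 + 4 = 7
dist(I3) = dist(I0) + 3 = 3 + 3 = 6
Critical path = max dist = 7

7


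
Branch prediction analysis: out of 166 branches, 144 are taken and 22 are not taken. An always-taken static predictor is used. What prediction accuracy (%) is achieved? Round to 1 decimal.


Predictor: always-taken
Correct predictions = 144
Accuracy = 144 / 166 * 100 = 86.7%

86.7


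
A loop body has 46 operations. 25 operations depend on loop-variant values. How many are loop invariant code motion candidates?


Invariant candidates = total - loop-dependent
= 46 - 25 = 21

21


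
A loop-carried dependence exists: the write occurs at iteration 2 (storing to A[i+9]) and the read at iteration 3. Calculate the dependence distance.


Distance = read iteration - write iteration
= 3 - 2 = 1

1


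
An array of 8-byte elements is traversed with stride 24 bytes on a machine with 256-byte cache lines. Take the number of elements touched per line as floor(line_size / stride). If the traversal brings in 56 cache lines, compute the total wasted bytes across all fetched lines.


Elements per line = floor(256 / 24) = 10
Bytes used per line = 10 * 8 = 80
Wasted per line = 256 - 80 = 176
Total wasted = 176 * 56 = 9856

9856


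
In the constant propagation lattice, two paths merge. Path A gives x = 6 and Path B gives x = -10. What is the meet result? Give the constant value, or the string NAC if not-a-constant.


Meet operation: if both paths give the same constant, result is that constant; if they differ, result is NAC (not-a-constant).
Path A: 6, Path B: -10 -> differ
Result: not-a-constant -> NAC

NAC


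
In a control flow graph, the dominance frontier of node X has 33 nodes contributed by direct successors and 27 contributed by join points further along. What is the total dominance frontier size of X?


DF(X) = direct successor contributions + join point contributions
= 33 + 27 = 60

60


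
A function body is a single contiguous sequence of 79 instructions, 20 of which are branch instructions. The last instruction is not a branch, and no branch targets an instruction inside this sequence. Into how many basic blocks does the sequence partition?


With no in-sequence branch targets, the leaders are the first instruction plus the instruction after each branch.
Number of basic blocks = branches + 1
= 20 + 1 = 21

21


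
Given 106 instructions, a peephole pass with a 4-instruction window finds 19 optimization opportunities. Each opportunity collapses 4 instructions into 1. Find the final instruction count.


Each match removes 3 instructions.
Total removed = 19 * 3 = 57
Remaining = 106 - 57 = 49

49


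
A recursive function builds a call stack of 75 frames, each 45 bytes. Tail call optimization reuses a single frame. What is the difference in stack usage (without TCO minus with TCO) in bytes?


Without TCO: 75 * 45 = 3375 bytes
With TCO: reuse 1 frame = 45 bytes
Savings = 3375 - 45 = 3330

3330


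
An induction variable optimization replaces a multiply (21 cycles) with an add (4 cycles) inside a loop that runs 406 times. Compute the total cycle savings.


Per-iteration saving = 21 - 4 = 17
Total saved = 406 * 17 = 6902

6902


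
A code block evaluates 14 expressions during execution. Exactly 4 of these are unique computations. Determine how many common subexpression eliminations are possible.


CSE count = total expressions - unique expressions
= 14 - 4 = 10

10


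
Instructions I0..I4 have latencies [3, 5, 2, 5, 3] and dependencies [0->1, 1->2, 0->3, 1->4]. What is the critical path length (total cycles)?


Compute longest path through dependency graph: dist(Ik) = max over predecessors of dist + latency(Ik).
dist(I0) = latency 3 = 3
dist(I1) = dist(I0) + 5 = 3 + 5 = 8
dist(I2) = dist(I1) + 2 = 8 + 2 = 10
dist(I3) = dist(I0) + 5 = 3 + 5 = 8
dist(I4) = dist(I1) + 3 = 8 + 3 = 11
Critical path = max dist = 11

11


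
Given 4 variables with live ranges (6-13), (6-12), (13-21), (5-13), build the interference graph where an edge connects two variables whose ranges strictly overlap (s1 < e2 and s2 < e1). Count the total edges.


Check all pairs for overlapping intervals.
Two intervals (s1,e1) and (s2,e2) overlap if s1 < e2 and s2 < e1.
v0 (6-13) vs v1..v3: overlaps v1, v3 -> 2
v1 (6-12) vs v2..v3: overlaps v3 -> 1
v2 (13-21) vs v3: overlaps none -> 0
Total overlapping pairs = 2 + 1 + 0 = 3

3


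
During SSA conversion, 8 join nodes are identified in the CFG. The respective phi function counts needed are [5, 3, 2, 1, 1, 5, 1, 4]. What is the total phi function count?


Total phi functions = sum of phi functions at each join node
= 5 + 3 + 2 + 1 + 1 + 5 + 1 + 4 = 22

22


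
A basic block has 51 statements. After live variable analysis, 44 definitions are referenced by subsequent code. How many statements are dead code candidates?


Dead code = total statements - live definitions
= 51 - 44 = 7

7


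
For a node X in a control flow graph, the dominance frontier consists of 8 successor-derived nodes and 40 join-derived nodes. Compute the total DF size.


DF(X) = direct successor contributions + join point contributions
= 8 + 40 = 48

48


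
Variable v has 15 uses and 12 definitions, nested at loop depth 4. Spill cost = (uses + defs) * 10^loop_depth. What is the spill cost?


uses + defs = 15 + 12 = 27
10^4 = 10000
Spill cost = 27 * 10000 = 270000

270000


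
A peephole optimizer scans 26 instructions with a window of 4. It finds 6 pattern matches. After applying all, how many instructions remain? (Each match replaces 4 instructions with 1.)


Each match removes 3 instructions.
Total removed = 6 * 3 = 18
Remaining = 26 - 18 = 8

8
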